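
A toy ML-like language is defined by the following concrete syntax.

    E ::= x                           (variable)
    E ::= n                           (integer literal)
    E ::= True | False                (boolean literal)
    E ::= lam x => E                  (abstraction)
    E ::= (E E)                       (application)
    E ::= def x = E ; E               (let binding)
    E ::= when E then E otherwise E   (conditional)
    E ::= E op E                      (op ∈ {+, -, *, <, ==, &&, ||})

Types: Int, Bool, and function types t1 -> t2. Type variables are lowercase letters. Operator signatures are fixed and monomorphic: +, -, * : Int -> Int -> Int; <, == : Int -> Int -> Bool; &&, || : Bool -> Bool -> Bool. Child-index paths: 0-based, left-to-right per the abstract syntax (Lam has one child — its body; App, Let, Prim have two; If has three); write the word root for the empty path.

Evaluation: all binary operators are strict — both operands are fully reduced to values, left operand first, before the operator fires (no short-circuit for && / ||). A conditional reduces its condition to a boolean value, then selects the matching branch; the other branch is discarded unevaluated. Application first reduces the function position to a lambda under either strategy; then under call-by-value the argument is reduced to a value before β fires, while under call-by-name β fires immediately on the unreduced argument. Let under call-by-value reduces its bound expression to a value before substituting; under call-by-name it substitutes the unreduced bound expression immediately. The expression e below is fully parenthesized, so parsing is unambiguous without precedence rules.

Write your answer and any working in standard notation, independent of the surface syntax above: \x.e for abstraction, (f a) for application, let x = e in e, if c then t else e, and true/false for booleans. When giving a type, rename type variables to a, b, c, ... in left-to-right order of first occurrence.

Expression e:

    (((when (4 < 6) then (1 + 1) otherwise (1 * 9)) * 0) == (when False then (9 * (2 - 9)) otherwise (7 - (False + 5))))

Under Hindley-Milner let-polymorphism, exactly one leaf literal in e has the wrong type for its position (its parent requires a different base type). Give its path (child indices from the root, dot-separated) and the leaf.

Answer: 1.2.1.0 : false

Trace:
  unify Int ~ Int
  unify Int ~ Int
  unify Bool ~ Bool
  unify Int ~ Int
  unify Int ~ Int
  unify Int ~ Int
  unify Int ~ Int
  unify Int ~ Int
  unify Int ~ Int
  unify Int ~ Int
  unify Int ~ Int
  unify Bool ~ Bool
  unify Int ~ Int
  unify Int ~ Int
  unify Int ~ Int
  unify Int ~ Int
  unify Int ~ Int
  unify Bool ~ Int
  FAIL: mismatch Bool ~ Int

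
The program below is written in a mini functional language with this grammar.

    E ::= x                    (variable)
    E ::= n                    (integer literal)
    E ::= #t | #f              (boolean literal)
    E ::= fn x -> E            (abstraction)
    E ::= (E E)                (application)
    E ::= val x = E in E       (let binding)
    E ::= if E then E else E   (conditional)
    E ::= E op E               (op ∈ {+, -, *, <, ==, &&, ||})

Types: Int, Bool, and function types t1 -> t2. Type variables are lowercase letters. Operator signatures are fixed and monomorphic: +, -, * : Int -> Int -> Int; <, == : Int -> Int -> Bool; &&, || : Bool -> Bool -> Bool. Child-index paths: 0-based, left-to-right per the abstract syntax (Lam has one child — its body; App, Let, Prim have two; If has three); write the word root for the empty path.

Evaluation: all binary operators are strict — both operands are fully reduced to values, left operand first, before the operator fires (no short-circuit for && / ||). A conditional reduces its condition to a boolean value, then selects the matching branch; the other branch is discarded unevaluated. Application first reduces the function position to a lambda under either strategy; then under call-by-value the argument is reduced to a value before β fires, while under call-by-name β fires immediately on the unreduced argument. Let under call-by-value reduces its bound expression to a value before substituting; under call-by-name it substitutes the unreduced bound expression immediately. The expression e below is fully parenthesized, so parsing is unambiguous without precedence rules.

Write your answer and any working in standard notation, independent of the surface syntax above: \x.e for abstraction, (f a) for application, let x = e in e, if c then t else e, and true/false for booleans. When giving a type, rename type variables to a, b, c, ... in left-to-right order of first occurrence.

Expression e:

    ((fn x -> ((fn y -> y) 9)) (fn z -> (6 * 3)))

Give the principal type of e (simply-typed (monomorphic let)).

Answer: Int

Trace:
y : b
\y._ : b -> b
  unify b -> b ~ Int -> c
  unify b ~ Int
  unify Int ~ c
_ _ : Int
\x._ : a -> Int
  unify Int ~ Int
  unify Int ~ Int
\z._ : d -> Int
  unify a -> Int ~ (d -> Int) -> e
  unify a ~ d -> Int
  unify Int ~ e
_ _ : Int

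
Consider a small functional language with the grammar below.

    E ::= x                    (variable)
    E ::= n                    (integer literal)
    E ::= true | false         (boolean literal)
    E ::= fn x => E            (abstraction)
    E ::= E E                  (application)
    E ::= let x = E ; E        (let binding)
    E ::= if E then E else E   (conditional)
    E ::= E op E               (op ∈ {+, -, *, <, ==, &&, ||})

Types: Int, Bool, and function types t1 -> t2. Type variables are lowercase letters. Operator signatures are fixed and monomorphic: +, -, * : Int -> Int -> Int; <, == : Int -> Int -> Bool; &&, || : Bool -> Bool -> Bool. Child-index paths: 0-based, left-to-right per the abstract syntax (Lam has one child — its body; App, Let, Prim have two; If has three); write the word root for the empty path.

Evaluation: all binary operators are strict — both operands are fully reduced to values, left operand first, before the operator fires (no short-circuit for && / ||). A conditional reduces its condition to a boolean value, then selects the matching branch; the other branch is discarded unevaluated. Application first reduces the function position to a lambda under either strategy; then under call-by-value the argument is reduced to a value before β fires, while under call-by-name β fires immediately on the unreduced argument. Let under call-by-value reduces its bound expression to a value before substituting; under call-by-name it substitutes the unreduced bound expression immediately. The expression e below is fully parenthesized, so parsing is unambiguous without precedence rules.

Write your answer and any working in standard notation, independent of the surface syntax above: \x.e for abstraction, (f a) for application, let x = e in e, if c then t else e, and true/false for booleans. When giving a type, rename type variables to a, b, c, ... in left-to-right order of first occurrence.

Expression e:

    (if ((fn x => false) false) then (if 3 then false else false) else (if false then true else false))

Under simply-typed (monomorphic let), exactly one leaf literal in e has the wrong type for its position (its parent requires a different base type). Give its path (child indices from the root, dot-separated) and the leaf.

Answer: 1.0 : 3

Derivation:
\x._ : a -> Bool
  unify a -> Bool ~ Bool -> b
  unify a ~ Bool
  unify Bool ~ b
_ _ : Bool
  unify Bool ~ Bool
  unify Int ~ Bool
  FAIL: mismatch Int ~ Bool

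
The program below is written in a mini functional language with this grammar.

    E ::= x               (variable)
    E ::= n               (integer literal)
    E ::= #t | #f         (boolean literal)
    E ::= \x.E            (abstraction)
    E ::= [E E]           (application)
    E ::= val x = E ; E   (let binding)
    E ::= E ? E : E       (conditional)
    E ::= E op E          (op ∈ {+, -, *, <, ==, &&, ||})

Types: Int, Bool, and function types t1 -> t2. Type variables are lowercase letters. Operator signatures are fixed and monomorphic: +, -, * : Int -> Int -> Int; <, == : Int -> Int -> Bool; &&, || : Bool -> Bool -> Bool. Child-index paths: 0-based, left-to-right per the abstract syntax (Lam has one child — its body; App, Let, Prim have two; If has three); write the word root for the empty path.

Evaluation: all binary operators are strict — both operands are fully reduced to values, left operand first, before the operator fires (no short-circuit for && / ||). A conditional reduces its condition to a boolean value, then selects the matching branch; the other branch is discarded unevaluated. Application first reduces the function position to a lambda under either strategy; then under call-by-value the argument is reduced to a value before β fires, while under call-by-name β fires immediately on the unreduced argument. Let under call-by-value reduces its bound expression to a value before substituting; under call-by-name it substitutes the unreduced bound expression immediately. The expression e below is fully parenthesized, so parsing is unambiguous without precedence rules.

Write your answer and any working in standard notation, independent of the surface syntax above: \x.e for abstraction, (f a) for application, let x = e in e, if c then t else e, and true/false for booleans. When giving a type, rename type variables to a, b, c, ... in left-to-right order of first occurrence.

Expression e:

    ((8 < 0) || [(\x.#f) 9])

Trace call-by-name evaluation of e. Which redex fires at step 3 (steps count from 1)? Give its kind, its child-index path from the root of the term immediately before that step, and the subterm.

Trace:
step 0: ((8 < 0) || ((\x.false) 9))
step 1: [delta@0] (false || ((\x.false) 9))
step 2: [beta@1] (false || false)
step 3: [delta@root] false

Answer: delta at root : (false || false)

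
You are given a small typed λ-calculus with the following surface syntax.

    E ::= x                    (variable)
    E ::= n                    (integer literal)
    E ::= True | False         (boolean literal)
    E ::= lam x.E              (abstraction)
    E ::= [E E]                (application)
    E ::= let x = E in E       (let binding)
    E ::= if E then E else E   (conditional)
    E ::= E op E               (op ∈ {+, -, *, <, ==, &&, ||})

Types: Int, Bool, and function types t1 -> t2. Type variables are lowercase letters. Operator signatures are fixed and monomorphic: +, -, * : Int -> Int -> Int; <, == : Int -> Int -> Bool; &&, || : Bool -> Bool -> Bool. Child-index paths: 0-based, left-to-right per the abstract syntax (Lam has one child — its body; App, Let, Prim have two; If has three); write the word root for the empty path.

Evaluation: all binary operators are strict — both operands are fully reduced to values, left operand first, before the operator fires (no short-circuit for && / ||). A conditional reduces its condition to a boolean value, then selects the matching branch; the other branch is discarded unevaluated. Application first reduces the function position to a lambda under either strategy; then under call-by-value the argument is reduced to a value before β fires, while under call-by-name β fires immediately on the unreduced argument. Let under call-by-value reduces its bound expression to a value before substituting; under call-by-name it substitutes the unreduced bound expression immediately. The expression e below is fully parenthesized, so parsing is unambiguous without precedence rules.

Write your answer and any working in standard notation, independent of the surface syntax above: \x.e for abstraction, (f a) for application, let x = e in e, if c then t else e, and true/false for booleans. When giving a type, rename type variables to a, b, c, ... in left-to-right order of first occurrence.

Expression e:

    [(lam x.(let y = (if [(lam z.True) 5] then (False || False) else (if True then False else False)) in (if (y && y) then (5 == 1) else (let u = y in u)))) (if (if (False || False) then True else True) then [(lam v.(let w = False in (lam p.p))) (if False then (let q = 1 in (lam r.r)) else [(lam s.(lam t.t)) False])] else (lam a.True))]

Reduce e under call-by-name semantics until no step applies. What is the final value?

Answer: false

Trace:
step 0: ((\x.(let y = (if ((\z.true) 5) then (false || false) else (if true then false else false)) in (if (y && y) then (5 == 1) else (let u = y in u)))) (if (if (false || false) then true else true) then ((\v.(let w = false in (\p.p))) (if false then (let q = 1 in (\r.r)) else ((\s.(\t.t)) false))) else (\a.true)))
step 1: [beta@root] (let y = (if ((\z.true) 5) then (false || false) else (if true then false else false)) in (if (y && y) then (5 == 1) else (let u = y in u)))
step 2: [let@root] (if ((if ((\z.true) 5) then (false || false) else (if true then false else false)) && (if ((\z.true) 5) then (false || false) else (if true then false else false))) then (5 == 1) else (let u = (if ((\z.true) 5) then (false || false) else (if true then false else false)) in u))
step 3: [beta@0.0.0] (if ((if true then (false || false) else (if true then false else false)) && (if ((\z.true) 5) then (false || false) else (if true then false else false))) then (5 == 1) else (let u = (if ((\z.true) 5) then (false || false) else (if true then false else false)) in u))
step 4: [if@0.0] (if ((false || false) && (if ((\z.true) 5) then (false || false) else (if true then false else false))) then (5 == 1) else (let u = (if ((\z.true) 5) then (false || false) else (if true then false else false)) in u))
step 5: [delta@0.0] (if (false && (if ((\z.true) 5) then (false || false) else (if true then false else false))) then (5 == 1) else (let u = (if ((\z.true) 5) then (false || false) else (if true then false else false)) in u))
step 6: [beta@0.1.0] (if (false && (if true then (false || false) else (if true then false else false))) then (5 == 1) else (let u = (if ((\z.true) 5) then (false || false) else (if true then false else false)) in u))
step 7: [if@0.1] (if (false && (false || false)) then (5 == 1) else (let u = (if ((\z.true) 5) then (false || false) else (if true then false else false)) in u))
step 8: [delta@0.1] (if (false && false) then (5 == 1) else (let u = (if ((\z.true) 5) then (false || false) else (if true then false else false)) in u))
step 9: [delta@0] (if false then (5 == 1) else (let u = (if ((\z.true) 5) then (false || false) else (if true then false else false)) in u))
step 10: [if@root] (let u = (if ((\z.true) 5) then (false || false) else (if true then false else false)) in u)
step 11: [let@root] (if ((\z.true) 5) then (false || false) else (if true then false else false))
step 12: [beta@0] (if true then (false || false) else (if true then false else false))
step 13: [if@root] (false || false)
step 14: [delta@root] false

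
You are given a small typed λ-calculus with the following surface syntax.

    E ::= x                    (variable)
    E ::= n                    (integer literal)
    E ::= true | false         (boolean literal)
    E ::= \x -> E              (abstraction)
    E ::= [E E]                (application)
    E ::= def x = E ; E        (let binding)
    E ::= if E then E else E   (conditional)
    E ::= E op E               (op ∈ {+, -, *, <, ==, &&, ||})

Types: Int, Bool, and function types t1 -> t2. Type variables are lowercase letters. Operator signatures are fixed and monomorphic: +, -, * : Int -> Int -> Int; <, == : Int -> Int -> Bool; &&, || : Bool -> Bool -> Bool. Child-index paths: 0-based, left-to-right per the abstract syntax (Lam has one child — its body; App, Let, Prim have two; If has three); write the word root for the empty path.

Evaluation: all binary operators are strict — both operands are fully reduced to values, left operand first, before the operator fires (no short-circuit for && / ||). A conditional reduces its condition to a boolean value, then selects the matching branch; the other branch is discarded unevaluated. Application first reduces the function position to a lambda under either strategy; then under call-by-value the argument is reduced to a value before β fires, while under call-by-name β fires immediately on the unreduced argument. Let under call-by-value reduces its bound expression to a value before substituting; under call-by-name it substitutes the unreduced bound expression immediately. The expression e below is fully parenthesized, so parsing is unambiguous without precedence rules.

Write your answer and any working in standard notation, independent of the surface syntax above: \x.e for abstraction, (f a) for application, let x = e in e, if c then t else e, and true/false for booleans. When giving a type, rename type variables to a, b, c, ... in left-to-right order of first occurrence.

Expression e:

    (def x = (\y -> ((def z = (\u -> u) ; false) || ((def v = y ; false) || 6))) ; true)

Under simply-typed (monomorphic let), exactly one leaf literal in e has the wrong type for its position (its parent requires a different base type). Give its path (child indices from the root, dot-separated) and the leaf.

Answer: 0.0.1.1 : 6

Working:
u : b
\u._ : b -> b
let z : b -> b
  unify Bool ~ Bool
y : a
let v : a
  unify Bool ~ Bool
  unify Int ~ Bool
  FAIL: mismatch Int ~ Bool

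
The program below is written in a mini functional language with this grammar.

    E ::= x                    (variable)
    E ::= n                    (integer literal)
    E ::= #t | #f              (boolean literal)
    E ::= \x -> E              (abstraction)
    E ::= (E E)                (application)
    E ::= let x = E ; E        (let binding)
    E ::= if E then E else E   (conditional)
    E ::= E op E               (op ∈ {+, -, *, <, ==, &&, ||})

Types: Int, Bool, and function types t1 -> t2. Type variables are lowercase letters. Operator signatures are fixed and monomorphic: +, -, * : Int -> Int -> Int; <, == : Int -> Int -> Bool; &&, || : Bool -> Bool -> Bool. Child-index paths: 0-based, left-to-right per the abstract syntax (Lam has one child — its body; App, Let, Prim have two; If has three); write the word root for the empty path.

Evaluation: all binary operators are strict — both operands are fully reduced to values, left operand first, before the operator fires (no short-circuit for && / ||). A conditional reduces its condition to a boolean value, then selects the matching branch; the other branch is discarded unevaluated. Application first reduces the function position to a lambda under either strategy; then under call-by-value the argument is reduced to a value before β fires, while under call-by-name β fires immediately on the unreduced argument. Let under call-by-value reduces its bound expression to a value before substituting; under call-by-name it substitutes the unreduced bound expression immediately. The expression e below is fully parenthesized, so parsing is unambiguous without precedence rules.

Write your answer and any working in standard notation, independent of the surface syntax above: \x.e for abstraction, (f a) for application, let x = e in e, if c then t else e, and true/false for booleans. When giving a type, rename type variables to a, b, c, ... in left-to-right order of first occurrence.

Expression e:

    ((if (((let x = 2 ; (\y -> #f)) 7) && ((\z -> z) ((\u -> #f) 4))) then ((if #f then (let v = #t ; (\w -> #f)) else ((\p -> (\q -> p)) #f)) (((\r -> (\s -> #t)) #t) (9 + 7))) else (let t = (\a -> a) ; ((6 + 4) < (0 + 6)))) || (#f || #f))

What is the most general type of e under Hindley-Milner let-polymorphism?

Answer: Bool

Derivation:
let x : Int
\y._ : a -> Bool
  unify a -> Bool ~ Int -> b
  unify a ~ Int
  unify Bool ~ b
_ _ : Bool
  unify Bool ~ Bool
z : c
\z._ : c -> c
\u._ : d -> Bool
  unify d -> Bool ~ Int -> e
  unify d ~ Int
  unify Bool ~ e
_ _ : Bool
  unify c -> c ~ Bool -> f
  unify c ~ Bool
  unify Bool ~ f
_ _ : Bool
  unify Bool ~ Bool
  unify Bool ~ Bool
  unify Bool ~ Bool
let v : Bool
\w._ : g -> Bool
p : h
\q._ : i -> h
\p._ : h -> i -> h
  unify h -> i -> h ~ Bool -> j
  unify h ~ Bool
  unify i -> Bool ~ j
_ _ : i -> Bool
  unify g -> Bool ~ i -> Bool
  unify g ~ i
  unify Bool ~ Bool
\s._ : l -> Bool
\r._ : k -> l -> Bool
  unify k -> l -> Bool ~ Bool -> m
  unify k ~ Bool
  unify l -> Bool ~ m
_ _ : l -> Bool
  unify Int ~ Int
  unify Int ~ Int
  unify l -> Bool ~ Int -> n
  unify l ~ Int
  unify Bool ~ n
_ _ : Bool
  unify i -> Bool ~ Bool -> o
  unify i ~ Bool
  unify Bool ~ o
_ _ : Bool
a : p
\a._ : p -> p
let t : forall. p -> p
  unify Int ~ Int
  unify Int ~ Int
  unify Int ~ Int
  unify Int ~ Int
  unify Int ~ Int
  unify Int ~ Int
  unify Bool ~ Bool
  unify Bool ~ Bool
  unify Bool ~ Bool
  unify Bool ~ Bool
  unify Bool ~ Bool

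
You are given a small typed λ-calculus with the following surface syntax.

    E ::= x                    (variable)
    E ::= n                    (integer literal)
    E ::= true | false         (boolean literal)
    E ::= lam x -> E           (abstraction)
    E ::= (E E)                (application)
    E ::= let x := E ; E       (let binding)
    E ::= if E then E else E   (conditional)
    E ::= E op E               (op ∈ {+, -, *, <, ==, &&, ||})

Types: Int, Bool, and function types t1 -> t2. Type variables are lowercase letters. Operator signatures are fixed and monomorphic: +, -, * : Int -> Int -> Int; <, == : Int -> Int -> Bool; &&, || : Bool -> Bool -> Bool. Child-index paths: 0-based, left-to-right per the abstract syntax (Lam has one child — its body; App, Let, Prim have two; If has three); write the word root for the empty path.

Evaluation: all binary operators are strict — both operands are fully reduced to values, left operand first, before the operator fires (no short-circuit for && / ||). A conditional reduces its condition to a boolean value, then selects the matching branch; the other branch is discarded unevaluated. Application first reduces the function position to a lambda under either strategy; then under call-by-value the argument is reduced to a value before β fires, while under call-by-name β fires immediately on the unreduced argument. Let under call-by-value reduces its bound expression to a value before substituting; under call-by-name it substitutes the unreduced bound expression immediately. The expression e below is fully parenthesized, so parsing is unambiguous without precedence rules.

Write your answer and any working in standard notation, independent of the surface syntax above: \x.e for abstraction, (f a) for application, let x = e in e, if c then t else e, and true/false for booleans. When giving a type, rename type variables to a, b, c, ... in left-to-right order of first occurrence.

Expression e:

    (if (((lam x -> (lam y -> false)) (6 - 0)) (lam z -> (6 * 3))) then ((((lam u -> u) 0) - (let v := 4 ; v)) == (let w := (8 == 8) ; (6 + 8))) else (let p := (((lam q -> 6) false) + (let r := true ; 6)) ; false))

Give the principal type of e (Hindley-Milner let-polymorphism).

Answer: Bool

Derivation:
\y._ : b -> Bool
\x._ : a -> b -> Bool
  unify Int ~ Int
  unify Int ~ Int
  unify a -> b -> Bool ~ Int -> c
  unify a ~ Int
  unify b -> Bool ~ c
_ _ : b -> Bool
  unify Int ~ Int
  unify Int ~ Int
\z._ : d -> Int
  unify b -> Bool ~ (d -> Int) -> e
  unify b ~ d -> Int
  unify Bool ~ e
_ _ : Bool
  unify Bool ~ Bool
u : f
\u._ : f -> f
  unify f -> f ~ Int -> g
  unify f ~ Int
  unify Int ~ g
_ _ : Int
  unify Int ~ Int
let v : Int
v : Int
  unify Int ~ Int
  unify Int ~ Int
  unify Int ~ Int
  unify Int ~ Int
let w : Bool
  unify Int ~ Int
  unify Int ~ Int
  unify Int ~ Int
\q._ : h -> Int
  unify h -> Int ~ Bool -> i
  unify h ~ Bool
  unify Int ~ i
_ _ : Int
  unify Int ~ Int
let r : Bool
  unify Int ~ Int
let p : Int
  unify Bool ~ Bool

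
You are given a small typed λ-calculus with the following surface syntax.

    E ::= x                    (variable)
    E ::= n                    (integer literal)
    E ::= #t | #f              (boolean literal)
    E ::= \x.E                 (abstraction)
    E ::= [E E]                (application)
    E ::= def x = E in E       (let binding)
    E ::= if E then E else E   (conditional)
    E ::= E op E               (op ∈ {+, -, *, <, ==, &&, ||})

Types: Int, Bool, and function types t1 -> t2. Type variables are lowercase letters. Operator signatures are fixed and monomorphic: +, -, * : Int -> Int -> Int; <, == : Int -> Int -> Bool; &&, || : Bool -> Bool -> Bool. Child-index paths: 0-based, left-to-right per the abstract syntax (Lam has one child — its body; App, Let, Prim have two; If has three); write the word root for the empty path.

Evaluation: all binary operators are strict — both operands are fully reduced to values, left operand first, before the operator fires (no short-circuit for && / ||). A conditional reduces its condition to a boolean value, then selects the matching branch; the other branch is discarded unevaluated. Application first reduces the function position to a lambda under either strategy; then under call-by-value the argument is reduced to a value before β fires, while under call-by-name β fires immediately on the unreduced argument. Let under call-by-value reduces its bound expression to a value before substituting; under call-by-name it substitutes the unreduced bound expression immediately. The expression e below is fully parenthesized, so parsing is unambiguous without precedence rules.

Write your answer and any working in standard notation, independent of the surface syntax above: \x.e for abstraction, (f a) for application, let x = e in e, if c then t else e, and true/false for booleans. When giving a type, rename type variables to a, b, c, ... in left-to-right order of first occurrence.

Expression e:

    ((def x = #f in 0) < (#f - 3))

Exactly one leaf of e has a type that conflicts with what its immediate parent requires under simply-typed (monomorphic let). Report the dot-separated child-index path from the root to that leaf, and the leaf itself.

Derivation:
let x : Bool
  unify Int ~ Int
  unify Bool ~ Int
  FAIL: mismatch Bool ~ Int

Answer: 1.0 : false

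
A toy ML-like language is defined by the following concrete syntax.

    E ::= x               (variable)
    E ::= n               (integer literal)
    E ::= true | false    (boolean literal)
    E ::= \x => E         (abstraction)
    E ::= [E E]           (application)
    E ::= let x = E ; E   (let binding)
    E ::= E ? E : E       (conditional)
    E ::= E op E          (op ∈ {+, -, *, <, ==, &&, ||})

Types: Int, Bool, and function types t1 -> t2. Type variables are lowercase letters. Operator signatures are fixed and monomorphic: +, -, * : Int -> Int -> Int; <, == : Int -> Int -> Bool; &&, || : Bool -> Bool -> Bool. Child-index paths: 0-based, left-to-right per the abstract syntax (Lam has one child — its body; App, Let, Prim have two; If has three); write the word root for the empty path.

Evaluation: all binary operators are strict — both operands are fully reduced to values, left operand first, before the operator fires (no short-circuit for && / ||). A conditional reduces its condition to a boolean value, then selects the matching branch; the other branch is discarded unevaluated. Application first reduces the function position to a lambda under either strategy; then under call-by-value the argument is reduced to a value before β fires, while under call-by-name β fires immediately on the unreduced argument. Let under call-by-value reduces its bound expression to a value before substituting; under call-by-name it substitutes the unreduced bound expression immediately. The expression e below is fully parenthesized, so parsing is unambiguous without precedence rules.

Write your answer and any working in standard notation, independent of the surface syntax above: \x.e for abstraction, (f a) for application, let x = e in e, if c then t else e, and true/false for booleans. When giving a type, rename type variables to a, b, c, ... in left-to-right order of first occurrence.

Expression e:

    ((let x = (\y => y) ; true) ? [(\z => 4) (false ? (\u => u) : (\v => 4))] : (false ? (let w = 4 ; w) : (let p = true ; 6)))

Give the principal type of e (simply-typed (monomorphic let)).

Answer: Int

Working:
y : a
\y._ : a -> a
let x : a -> a
  unify Bool ~ Bool
\z._ : b -> Int
  unify Bool ~ Bool
u : c
\u._ : c -> c
\v._ : d -> Int
  unify c -> c ~ d -> Int
  unify c ~ d
  unify d ~ Int
  unify b -> Int ~ (Int -> Int) -> e
  unify b ~ Int -> Int
  unify Int ~ e
_ _ : Int
  unify Bool ~ Bool
let w : Int
w : Int
let p : Bool
  unify Int ~ Int
  unify Int ~ Int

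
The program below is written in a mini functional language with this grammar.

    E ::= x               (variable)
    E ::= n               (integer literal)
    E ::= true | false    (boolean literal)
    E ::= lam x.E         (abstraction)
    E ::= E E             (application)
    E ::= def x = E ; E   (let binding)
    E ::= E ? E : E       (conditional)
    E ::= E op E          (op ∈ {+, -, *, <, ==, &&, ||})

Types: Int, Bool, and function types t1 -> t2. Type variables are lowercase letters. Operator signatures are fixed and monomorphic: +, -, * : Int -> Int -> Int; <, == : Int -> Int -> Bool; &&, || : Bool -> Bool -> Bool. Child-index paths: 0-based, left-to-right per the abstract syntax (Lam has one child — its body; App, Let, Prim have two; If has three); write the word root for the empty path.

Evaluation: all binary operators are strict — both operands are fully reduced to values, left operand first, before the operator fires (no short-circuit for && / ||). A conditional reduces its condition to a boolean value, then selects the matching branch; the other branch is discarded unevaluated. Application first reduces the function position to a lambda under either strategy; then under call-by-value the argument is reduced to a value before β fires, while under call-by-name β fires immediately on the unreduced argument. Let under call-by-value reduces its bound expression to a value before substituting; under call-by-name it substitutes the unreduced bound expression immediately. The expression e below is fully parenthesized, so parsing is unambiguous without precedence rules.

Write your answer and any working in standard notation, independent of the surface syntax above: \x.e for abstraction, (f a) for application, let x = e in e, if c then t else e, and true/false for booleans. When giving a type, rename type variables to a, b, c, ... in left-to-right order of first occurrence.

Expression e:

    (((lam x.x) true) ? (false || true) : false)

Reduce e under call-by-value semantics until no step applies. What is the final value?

Answer: true

Working:
step 0: (if ((\x.x) true) then (false || true) else false)
step 1: [beta@0] (if true then (false || true) else false)
step 2: [if@root] (false || true)
step 3: [delta@root] true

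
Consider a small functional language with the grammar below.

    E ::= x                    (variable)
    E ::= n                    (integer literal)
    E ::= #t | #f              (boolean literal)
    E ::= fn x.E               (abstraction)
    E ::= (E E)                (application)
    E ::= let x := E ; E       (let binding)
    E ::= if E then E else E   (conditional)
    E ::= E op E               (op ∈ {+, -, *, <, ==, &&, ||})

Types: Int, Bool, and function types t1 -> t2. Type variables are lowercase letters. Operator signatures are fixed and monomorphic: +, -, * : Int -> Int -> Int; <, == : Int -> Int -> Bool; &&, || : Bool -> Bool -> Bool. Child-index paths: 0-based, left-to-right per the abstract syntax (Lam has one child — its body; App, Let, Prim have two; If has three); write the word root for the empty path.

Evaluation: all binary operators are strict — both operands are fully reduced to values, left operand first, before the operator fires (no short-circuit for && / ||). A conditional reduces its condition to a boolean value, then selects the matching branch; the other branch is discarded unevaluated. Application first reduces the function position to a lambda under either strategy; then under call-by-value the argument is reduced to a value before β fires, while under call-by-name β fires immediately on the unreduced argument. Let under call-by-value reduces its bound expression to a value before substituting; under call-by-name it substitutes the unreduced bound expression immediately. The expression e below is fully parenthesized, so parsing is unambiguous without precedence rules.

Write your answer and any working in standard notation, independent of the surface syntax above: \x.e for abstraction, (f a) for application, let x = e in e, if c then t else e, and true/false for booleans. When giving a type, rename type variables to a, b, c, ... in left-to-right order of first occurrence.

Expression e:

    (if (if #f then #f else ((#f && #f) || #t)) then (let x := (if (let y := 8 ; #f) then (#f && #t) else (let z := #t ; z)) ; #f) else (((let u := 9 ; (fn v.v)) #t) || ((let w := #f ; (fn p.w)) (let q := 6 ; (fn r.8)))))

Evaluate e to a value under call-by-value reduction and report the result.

Answer: false

Trace:
step 0: (if (if false then false else ((false && false) || true)) then (let x = (if (let y = 8 in false) then (false && true) else (let z = true in z)) in false) else (((let u = 9 in (\v.v)) true) || ((let w = false in (\p.w)) (let q = 6 in (\r.8)))))
step 1: [if@0] (if ((false && false) || true) then (let x = (if (let y = 8 in false) then (false && true) else (let z = true in z)) in false) else (((let u = 9 in (\v.v)) true) || ((let w = false in (\p.w)) (let q = 6 in (\r.8)))))
step 2: [delta@0.0] (if (false || true) then (let x = (if (let y = 8 in false) then (false && true) else (let z = true in z)) in false) else (((let u = 9 in (\v.v)) true) || ((let w = false in (\p.w)) (let q = 6 in (\r.8)))))
step 3: [delta@0] (if true then (let x = (if (let y = 8 in false) then (false && true) else (let z = true in z)) in false) else (((let u = 9 in (\v.v)) true) || ((let w = false in (\p.w)) (let q = 6 in (\r.8)))))
step 4: [if@root] (let x = (if (let y = 8 in false) then (false && true) else (let z = true in z)) in false)
step 5: [let@0.0] (let x = (if false then (false && true) else (let z = true in z)) in false)
step 6: [if@0] (let x = (let z = true in z) in false)
step 7: [let@0] (let x = true in false)
step 8: [let@root] false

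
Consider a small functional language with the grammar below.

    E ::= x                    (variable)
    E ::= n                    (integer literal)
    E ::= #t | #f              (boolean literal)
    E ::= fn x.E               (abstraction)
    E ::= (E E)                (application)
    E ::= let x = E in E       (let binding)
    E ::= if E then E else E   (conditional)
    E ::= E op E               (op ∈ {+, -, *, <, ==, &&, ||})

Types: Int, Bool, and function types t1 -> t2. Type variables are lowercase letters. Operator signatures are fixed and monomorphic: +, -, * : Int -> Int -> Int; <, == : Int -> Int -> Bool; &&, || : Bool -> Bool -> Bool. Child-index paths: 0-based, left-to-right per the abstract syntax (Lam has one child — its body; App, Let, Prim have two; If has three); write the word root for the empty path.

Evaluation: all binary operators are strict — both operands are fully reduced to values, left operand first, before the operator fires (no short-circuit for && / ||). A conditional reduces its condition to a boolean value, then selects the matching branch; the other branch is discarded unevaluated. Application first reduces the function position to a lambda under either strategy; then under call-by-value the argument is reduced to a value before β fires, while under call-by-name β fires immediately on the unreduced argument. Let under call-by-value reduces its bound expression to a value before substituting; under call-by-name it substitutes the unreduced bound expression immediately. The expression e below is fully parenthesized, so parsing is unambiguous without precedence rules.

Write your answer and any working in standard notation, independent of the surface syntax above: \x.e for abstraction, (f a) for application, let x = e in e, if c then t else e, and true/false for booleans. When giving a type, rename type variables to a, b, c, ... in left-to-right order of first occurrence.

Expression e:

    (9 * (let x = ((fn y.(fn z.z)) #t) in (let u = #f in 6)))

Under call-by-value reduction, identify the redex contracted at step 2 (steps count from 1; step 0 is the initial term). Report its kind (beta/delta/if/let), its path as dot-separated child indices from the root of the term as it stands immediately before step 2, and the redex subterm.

Working:
step 0: (9 * (let x = ((\y.(\z.z)) true) in (let u = false in 6)))
step 1: [beta@1.0] (9 * (let x = (\z.z) in (let u = false in 6)))
step 2: [let@1] (9 * (let u = false in 6))

Answer: let at 1 : (let x = (\z.z) in (let u = false in 6))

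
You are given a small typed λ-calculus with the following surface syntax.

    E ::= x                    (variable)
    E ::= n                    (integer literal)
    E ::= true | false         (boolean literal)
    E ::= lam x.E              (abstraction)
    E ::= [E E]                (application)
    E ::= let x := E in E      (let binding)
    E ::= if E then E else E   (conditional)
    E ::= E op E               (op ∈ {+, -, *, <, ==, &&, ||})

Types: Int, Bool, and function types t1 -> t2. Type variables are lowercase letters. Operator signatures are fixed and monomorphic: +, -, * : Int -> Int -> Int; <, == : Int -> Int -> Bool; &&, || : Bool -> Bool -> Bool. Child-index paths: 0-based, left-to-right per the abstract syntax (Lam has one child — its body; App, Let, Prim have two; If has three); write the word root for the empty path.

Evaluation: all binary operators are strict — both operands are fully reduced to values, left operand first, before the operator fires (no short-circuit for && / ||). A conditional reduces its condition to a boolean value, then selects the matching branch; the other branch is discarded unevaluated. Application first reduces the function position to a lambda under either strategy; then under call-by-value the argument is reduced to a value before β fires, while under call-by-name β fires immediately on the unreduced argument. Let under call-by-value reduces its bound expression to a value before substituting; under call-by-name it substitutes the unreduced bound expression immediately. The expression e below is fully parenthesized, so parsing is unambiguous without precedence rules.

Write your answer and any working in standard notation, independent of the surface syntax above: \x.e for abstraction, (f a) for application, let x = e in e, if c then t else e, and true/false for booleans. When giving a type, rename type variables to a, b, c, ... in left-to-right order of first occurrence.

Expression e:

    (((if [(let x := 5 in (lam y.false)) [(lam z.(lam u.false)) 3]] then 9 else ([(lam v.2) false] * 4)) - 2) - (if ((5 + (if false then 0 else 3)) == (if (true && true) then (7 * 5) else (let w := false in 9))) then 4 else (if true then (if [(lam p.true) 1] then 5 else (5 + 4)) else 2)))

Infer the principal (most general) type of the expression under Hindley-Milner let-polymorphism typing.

Answer: Int

Trace:
let x : Int
\y._ : a -> Bool
\u._ : c -> Bool
\z._ : b -> c -> Bool
  unify b -> c -> Bool ~ Int -> d
  unify b ~ Int
  unify c -> Bool ~ d
_ _ : c -> Bool
  unify a -> Bool ~ (c -> Bool) -> e
  unify a ~ c -> Bool
  unify Bool ~ e
_ _ : Bool
  unify Bool ~ Bool
\v._ : f -> Int
  unify f -> Int ~ Bool -> g
  unify f ~ Bool
  unify Int ~ g
_ _ : Int
  unify Int ~ Int
  unify Int ~ Int
  unify Int ~ Int
  unify Int ~ Int
  unify Int ~ Int
  unify Int ~ Int
  unify Int ~ Int
  unify Bool ~ Bool
  unify Int ~ Int
  unify Int ~ Int
  unify Int ~ Int
  unify Bool ~ Bool
  unify Bool ~ Bool
  unify Bool ~ Bool
  unify Int ~ Int
  unify Int ~ Int
let w : Bool
  unify Int ~ Int
  unify Int ~ Int
  unify Bool ~ Bool
  unify Bool ~ Bool
\p._ : h -> Bool
  unify h -> Bool ~ Int -> i
  unify h ~ Int
  unify Bool ~ i
_ _ : Bool
  unify Bool ~ Bool
  unify Int ~ Int
  unify Int ~ Int
  unify Int ~ Int
  unify Int ~ Int
  unify Int ~ Int
  unify Int ~ Int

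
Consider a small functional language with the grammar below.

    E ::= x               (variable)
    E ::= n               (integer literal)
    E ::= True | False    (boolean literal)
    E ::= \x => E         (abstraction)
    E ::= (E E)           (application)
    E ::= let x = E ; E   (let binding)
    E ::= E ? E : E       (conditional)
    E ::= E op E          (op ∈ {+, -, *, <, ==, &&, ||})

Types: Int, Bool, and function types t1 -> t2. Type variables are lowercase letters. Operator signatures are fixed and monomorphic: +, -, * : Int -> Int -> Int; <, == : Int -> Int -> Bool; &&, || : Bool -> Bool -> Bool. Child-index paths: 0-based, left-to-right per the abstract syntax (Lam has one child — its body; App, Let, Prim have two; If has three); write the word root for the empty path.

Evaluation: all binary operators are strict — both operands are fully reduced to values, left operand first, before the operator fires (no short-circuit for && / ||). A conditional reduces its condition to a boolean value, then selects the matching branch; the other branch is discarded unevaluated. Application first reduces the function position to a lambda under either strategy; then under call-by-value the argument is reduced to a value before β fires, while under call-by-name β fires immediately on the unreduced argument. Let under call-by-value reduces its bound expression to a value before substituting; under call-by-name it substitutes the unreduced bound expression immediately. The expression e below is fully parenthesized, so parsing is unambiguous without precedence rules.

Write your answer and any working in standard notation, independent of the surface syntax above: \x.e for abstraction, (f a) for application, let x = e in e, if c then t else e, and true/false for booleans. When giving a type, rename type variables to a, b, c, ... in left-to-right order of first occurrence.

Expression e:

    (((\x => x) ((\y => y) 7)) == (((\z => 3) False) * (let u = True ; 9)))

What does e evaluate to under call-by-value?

Working:
step 0: (((\x.x) ((\y.y) 7)) == (((\z.3) false) * (let u = true in 9)))
step 1: [beta@0.1] (((\x.x) 7) == (((\z.3) false) * (let u = true in 9)))
step 2: [beta@0] (7 == (((\z.3) false) * (let u = true in 9)))
step 3: [beta@1.0] (7 == (3 * (let u = true in 9)))
step 4: [let@1.1] (7 == (3 * 9))
step 5: [delta@1] (7 == 27)
step 6: [delta@root] false

Answer: false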